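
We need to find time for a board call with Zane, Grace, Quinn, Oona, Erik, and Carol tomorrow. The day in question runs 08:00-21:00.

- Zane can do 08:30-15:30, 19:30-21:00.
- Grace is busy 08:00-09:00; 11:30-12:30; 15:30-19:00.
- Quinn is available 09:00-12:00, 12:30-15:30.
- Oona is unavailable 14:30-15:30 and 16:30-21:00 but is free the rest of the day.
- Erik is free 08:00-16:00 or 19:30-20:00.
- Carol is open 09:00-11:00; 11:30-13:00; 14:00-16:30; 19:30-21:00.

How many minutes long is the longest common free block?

Zane free: 08:30-15:30, 19:30-21:00.
Grace free: 09:00-11:30, 12:30-15:30, 19:00-21:00 (invert busy blocks within the working day).
Quinn free: 09:00-12:00, 12:30-15:30.
Oona free: 08:00-14:30, 15:30-16:30 (invert busy blocks within the working day).
Erik free: 08:00-16:00, 19:30-20:00.
Carol free: 09:00-11:00, 11:30-13:00, 14:00-16:30, 19:30-21:00.
Zane ∩ Grace: 09:00-11:30, 12:30-15:30, 19:30-21:00.
Zane ∩ Grace ∩ Quinn: 09:00-11:30, 12:30-15:30.
Zane ∩ Grace ∩ Quinn ∩ Oona: 09:00-11:30, 12:30-14:30.
Zane ∩ Grace ∩ Quinn ∩ Oona ∩ Erik: 09:00-11:30, 12:30-14:30.
Zane ∩ Grace ∩ Quinn ∩ Oona ∩ Erik ∩ Carol: 09:00-11:00, 12:30-13:00, 14:00-14:30.
So the common availability across everyone is 09:00-11:00, 12:30-13:00, 14:00-14:30.
The longest is 09:00-11:00 at 120 minutes.

120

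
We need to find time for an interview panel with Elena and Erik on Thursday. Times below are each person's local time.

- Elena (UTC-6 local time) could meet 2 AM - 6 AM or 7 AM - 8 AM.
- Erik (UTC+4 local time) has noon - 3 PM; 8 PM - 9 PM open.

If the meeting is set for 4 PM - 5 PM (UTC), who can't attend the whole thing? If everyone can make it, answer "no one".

Elena in UTC: 08:00-12:00, 13:00-14:00 (add 6h to convert from UTC-6).
Erik in UTC: 08:00-11:00, 16:00-17:00 (subtract 4h to convert from UTC+4).
Elena: not fully free for 16:00-17:00. Erik: free for 16:00-17:00.

Elena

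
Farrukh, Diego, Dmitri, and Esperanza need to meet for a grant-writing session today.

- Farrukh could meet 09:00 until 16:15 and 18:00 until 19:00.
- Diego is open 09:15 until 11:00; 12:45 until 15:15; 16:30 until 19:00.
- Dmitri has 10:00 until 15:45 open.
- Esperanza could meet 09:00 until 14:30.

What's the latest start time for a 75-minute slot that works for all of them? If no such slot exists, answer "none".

Farrukh ∩ Diego: 09:15-11:00, 12:45-15:15, 18:00-19:00.
Farrukh ∩ Diego ∩ Dmitri: 10:00-11:00, 12:45-15:15.
Farrukh ∩ Diego ∩ Dmitri ∩ Esperanza: 10:00-11:00, 12:45-14:30.
So the common availability across everyone is 10:00-11:00, 12:45-14:30.
The last common window of at least 75 minutes is 12:45-14:30; a 75-minute meeting can start as late as 13:15 and still end by 14:30.

13:15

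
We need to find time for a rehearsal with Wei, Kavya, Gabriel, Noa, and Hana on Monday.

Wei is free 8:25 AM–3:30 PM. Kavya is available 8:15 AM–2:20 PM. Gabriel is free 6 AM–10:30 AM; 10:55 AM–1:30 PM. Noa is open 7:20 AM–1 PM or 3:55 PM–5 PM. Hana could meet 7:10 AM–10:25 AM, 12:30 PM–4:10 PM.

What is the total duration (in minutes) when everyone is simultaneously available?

Wei ∩ Kavya: 08:25-14:20.
Wei ∩ Kavya ∩ Gabriel: 08:25-10:30, 10:55-13:30.
Wei ∩ Kavya ∩ Gabriel ∩ Noa: 08:25-10:30, 10:55-13:00.
Wei ∩ Kavya ∩ Gabriel ∩ Noa ∩ Hana: 08:25-10:25, 12:30-13:00.
Those are the intersection windows.
Summing the common windows: 120 + 30 = 150 minutes.

150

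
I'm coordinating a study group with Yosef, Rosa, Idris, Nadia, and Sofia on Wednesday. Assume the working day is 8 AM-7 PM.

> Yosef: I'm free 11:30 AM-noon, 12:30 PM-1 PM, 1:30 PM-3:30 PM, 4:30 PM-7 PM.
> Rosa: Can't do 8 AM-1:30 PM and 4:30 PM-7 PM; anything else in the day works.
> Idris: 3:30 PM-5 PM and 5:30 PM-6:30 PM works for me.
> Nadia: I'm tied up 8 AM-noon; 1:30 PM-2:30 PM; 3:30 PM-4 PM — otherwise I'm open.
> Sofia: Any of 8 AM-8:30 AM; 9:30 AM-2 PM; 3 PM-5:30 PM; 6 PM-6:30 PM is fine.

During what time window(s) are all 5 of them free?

none

Yosef free: 11:30-12:00, 12:30-13:00, 13:30-15:30, 16:30-19:00.
Rosa free: 13:30-16:30 (invert busy blocks within the working day).
Idris free: 15:30-17:00, 17:30-18:30.
Nadia free: 12:00-13:30, 14:30-15:30, 16:00-19:00 (invert busy blocks within the working day).
Sofia free: 08:00-08:30, 09:30-14:00, 15:00-17:30, 18:00-18:30.
Yosef ∩ Rosa: 13:30-15:30.
Yosef ∩ Rosa ∩ Idris: ∅.
Yosef ∩ Rosa ∩ Idris ∩ Nadia: ∅.
Yosef ∩ Rosa ∩ Idris ∩ Nadia ∩ Sofia: ∅.
There is no time when everyone is free.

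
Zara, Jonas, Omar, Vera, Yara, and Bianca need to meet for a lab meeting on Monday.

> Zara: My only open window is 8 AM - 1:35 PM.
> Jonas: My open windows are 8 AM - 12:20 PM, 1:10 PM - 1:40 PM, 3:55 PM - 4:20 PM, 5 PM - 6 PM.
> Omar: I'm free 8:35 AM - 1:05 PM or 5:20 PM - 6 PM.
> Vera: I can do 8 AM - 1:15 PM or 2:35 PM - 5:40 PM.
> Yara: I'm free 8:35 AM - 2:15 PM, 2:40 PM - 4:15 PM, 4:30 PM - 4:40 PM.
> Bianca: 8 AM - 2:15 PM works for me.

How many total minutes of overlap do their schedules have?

Zara ∩ Jonas: 08:00-12:20, 13:10-13:35.
Zara ∩ Jonas ∩ Omar: 08:35-12:20.
Zara ∩ Jonas ∩ Omar ∩ Vera: 08:35-12:20.
Zara ∩ Jonas ∩ Omar ∩ Vera ∩ Yara: 08:35-12:20.
Zara ∩ Jonas ∩ Omar ∩ Vera ∩ Yara ∩ Bianca: 08:35-12:20.
That's a single block of 225 minutes.

225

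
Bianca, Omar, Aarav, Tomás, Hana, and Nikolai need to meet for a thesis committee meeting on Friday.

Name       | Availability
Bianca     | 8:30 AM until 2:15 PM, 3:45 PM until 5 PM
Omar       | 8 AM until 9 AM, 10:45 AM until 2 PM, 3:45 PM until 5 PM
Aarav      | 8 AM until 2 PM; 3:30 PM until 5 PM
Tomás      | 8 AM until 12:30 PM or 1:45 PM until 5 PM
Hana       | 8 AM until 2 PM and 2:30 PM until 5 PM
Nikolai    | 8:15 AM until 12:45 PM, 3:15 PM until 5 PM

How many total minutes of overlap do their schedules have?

210

Bianca ∩ Omar: 08:30-09:00, 10:45-14:00, 15:45-17:00.
Bianca ∩ Omar ∩ Aarav: 08:30-09:00, 10:45-14:00, 15:45-17:00.
Bianca ∩ Omar ∩ Aarav ∩ Tomás: 08:30-09:00, 10:45-12:30, 13:45-14:00, 15:45-17:00.
Bianca ∩ Omar ∩ Aarav ∩ Tomás ∩ Hana: 08:30-09:00, 10:45-12:30, 13:45-14:00, 15:45-17:00.
Bianca ∩ Omar ∩ Aarav ∩ Tomás ∩ Hana ∩ Nikolai: 08:30-09:00, 10:45-12:30, 15:45-17:00.
Those are the intersection windows.
Summing the common windows: 30 + 105 + 75 = 210 minutes.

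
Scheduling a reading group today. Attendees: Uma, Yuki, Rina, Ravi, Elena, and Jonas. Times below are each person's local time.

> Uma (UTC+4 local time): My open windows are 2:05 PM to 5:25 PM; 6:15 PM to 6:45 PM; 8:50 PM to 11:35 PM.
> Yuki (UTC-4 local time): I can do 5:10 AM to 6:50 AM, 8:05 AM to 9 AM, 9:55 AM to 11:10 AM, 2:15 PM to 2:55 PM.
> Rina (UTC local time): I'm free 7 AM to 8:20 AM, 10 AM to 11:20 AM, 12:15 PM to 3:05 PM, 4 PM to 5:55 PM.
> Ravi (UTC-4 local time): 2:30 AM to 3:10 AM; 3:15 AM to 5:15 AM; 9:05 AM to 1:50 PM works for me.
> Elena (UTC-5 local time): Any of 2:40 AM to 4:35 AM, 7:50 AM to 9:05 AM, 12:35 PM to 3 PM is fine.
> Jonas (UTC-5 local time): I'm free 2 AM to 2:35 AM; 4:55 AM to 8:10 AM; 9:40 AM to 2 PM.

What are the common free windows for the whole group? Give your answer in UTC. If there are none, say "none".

none

Uma in UTC: 10:05-13:25, 14:15-14:45, 16:50-19:35 (subtract 4h to convert from UTC+4).
Yuki in UTC: 09:10-10:50, 12:05-13:00, 13:55-15:10, 18:15-18:55 (add 4h to convert from UTC-4).
Rina in UTC: 07:00-08:20, 10:00-11:20, 12:15-15:05, 16:00-17:55.
Ravi in UTC: 06:30-07:10, 07:15-09:15, 13:05-17:50 (add 4h to convert from UTC-4).
Elena in UTC: 07:40-09:35, 12:50-14:05, 17:35-20:00 (add 5h to convert from UTC-5).
Jonas in UTC: 07:00-07:35, 09:55-13:10, 14:40-19:00 (add 5h to convert from UTC-5).
Uma ∩ Yuki: 10:05-10:50, 12:05-13:00, 14:15-14:45, 18:15-18:55.
Uma ∩ Yuki ∩ Rina: 10:05-10:50, 12:15-13:00, 14:15-14:45.
Uma ∩ Yuki ∩ Rina ∩ Ravi: 14:15-14:45.
Uma ∩ Yuki ∩ Rina ∩ Ravi ∩ Elena: ∅.
Uma ∩ Yuki ∩ Rina ∩ Ravi ∩ Elena ∩ Jonas: ∅.
There is no time when everyone is free.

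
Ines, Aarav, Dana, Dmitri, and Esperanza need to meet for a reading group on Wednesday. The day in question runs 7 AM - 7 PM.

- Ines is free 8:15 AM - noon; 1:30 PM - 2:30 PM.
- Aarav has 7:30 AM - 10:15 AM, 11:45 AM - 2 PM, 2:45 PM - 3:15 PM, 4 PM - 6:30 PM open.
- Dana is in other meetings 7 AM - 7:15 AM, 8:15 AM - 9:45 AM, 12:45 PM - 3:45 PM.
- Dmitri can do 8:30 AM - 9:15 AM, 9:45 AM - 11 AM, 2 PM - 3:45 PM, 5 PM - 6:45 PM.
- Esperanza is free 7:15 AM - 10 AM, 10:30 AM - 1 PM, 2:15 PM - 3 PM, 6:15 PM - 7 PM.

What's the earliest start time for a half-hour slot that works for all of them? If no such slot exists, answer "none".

none

Ines free: 08:15-12:00, 13:30-14:30.
Aarav free: 07:30-10:15, 11:45-14:00, 14:45-15:15, 16:00-18:30.
Dana free: 07:15-08:15, 09:45-12:45, 15:45-19:00 (invert busy blocks within the working day).
Dmitri free: 08:30-09:15, 09:45-11:00, 14:00-15:45, 17:00-18:45.
Esperanza free: 07:15-10:00, 10:30-13:00, 14:15-15:00, 18:15-19:00.
Ines ∩ Aarav: 08:15-10:15, 11:45-12:00, 13:30-14:00.
Ines ∩ Aarav ∩ Dana: 09:45-10:15, 11:45-12:00.
Ines ∩ Aarav ∩ Dana ∩ Dmitri: 09:45-10:15.
Ines ∩ Aarav ∩ Dana ∩ Dmitri ∩ Esperanza: 09:45-10:00.
Those are the intersection windows.
No common window is at least 30 minutes long.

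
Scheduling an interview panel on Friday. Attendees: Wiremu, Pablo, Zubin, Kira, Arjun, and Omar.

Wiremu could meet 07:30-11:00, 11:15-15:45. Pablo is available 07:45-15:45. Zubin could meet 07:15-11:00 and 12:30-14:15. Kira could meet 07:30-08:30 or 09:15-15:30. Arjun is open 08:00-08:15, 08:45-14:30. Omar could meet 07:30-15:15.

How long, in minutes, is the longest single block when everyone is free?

105

Wiremu ∩ Pablo: 07:45-11:00, 11:15-15:45.
Wiremu ∩ Pablo ∩ Zubin: 07:45-11:00, 12:30-14:15.
Wiremu ∩ Pablo ∩ Zubin ∩ Kira: 07:45-08:30, 09:15-11:00, 12:30-14:15.
Wiremu ∩ Pablo ∩ Zubin ∩ Kira ∩ Arjun: 08:00-08:15, 09:15-11:00, 12:30-14:15.
Wiremu ∩ Pablo ∩ Zubin ∩ Kira ∩ Arjun ∩ Omar: 08:00-08:15, 09:15-11:00, 12:30-14:15.
So the common availability across everyone is 08:00-08:15, 09:15-11:00, 12:30-14:15.
The longest is 09:15-11:00 at 105 minutes.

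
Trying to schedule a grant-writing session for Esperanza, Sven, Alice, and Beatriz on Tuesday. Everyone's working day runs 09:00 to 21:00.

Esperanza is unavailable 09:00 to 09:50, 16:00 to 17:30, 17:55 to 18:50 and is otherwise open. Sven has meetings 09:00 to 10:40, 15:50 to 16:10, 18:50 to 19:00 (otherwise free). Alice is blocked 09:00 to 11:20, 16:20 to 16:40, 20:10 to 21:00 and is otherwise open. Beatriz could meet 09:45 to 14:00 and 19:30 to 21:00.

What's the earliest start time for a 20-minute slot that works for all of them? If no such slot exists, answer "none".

11:20

Esperanza free: 09:50-16:00, 17:30-17:55, 18:50-21:00 (invert busy blocks within the working day).
Sven free: 10:40-15:50, 16:10-18:50, 19:00-21:00 (invert busy blocks within the working day).
Alice free: 11:20-16:20, 16:40-20:10 (invert busy blocks within the working day).
Beatriz free: 09:45-14:00, 19:30-21:00.
Esperanza ∩ Sven: 10:40-15:50, 17:30-17:55, 19:00-21:00.
Esperanza ∩ Sven ∩ Alice: 11:20-15:50, 17:30-17:55, 19:00-20:10.
Esperanza ∩ Sven ∩ Alice ∩ Beatriz: 11:20-14:00, 19:30-20:10.
Those are the intersection windows.
The first common window of at least 20 minutes is 11:20-14:00, so the earliest start is 11:20.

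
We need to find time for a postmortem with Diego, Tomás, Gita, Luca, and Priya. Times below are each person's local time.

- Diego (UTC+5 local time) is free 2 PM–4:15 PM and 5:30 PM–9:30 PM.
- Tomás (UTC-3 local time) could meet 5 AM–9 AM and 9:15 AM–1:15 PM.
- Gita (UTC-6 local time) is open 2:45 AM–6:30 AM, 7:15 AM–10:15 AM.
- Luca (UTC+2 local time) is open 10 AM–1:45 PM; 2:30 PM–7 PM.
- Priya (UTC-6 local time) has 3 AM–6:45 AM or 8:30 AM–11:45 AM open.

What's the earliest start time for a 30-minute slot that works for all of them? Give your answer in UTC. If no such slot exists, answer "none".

09:00

Diego in UTC: 09:00-11:15, 12:30-16:30 (subtract 5h to convert from UTC+5).
Tomás in UTC: 08:00-12:00, 12:15-16:15 (add 3h to convert from UTC-3).
Gita in UTC: 08:45-12:30, 13:15-16:15 (add 6h to convert from UTC-6).
Luca in UTC: 08:00-11:45, 12:30-17:00 (subtract 2h to convert from UTC+2).
Priya in UTC: 09:00-12:45, 14:30-17:45 (add 6h to convert from UTC-6).
Diego ∩ Tomás: 09:00-11:15, 12:30-16:15.
Diego ∩ Tomás ∩ Gita: 09:00-11:15, 13:15-16:15.
Diego ∩ Tomás ∩ Gita ∩ Luca: 09:00-11:15, 13:15-16:15.
Diego ∩ Tomás ∩ Gita ∩ Luca ∩ Priya: 09:00-11:15, 14:30-16:15.
The first common window of at least 30 minutes is 09:00-11:15, so the earliest start is 09:00.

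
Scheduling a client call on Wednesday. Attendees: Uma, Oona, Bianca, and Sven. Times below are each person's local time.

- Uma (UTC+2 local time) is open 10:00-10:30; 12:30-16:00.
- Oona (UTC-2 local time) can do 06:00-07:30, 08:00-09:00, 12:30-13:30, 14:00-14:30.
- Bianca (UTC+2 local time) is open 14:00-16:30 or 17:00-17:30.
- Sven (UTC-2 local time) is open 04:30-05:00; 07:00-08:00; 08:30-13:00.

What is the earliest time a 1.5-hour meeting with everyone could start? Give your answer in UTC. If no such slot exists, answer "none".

none

Uma in UTC: 08:00-08:30, 10:30-14:00 (subtract 2h to convert from UTC+2).
Oona in UTC: 08:00-09:30, 10:00-11:00, 14:30-15:30, 16:00-16:30 (add 2h to convert from UTC-2).
Bianca in UTC: 12:00-14:30, 15:00-15:30 (subtract 2h to convert from UTC+2).
Sven in UTC: 06:30-07:00, 09:00-10:00, 10:30-15:00 (add 2h to convert from UTC-2).
Uma ∩ Oona: 08:00-08:30, 10:30-11:00.
Uma ∩ Oona ∩ Bianca: ∅.
Uma ∩ Oona ∩ Bianca ∩ Sven: ∅.
There is no time when everyone is free.
No common window is at least 90 minutes long.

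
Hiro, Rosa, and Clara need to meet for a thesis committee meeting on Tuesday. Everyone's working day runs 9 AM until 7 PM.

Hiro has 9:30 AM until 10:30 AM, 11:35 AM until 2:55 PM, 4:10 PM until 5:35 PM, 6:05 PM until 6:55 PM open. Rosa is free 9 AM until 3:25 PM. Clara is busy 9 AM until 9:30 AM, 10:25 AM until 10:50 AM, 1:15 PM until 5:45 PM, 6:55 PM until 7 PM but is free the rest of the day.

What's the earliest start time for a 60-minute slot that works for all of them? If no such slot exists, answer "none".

11:35

Hiro free: 09:30-10:30, 11:35-14:55, 16:10-17:35, 18:05-18:55.
Rosa free: 09:00-15:25.
Clara free: 09:30-10:25, 10:50-13:15, 17:45-18:55 (invert busy blocks within the working day).
Hiro ∩ Rosa: 09:30-10:30, 11:35-14:55.
Hiro ∩ Rosa ∩ Clara: 09:30-10:25, 11:35-13:15.
The first common window of at least 60 minutes is 11:35-13:15, so the earliest start is 11:35.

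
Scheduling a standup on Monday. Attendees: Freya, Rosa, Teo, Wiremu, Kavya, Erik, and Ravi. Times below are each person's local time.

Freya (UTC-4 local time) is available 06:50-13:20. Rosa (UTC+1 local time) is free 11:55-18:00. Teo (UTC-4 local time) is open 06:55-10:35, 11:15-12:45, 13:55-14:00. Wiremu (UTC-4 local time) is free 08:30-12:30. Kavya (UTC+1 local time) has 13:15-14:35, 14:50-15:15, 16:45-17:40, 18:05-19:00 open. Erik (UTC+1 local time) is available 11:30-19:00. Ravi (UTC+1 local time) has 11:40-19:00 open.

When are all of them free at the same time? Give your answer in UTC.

12:30-13:35, 13:50-14:15, 15:45-16:30

Freya in UTC: 10:50-17:20 (add 4h to convert from UTC-4).
Rosa in UTC: 10:55-17:00 (subtract 1h to convert from UTC+1).
Teo in UTC: 10:55-14:35, 15:15-16:45, 17:55-18:00 (add 4h to convert from UTC-4).
Wiremu in UTC: 12:30-16:30 (add 4h to convert from UTC-4).
Kavya in UTC: 12:15-13:35, 13:50-14:15, 15:45-16:40, 17:05-18:00 (subtract 1h to convert from UTC+1).
Erik in UTC: 10:30-18:00 (subtract 1h to convert from UTC+1).
Ravi in UTC: 10:40-18:00 (subtract 1h to convert from UTC+1).
Freya ∩ Rosa: 10:55-17:00.
Freya ∩ Rosa ∩ Teo: 10:55-14:35, 15:15-16:45.
Freya ∩ Rosa ∩ Teo ∩ Wiremu: 12:30-14:35, 15:15-16:30.
Freya ∩ Rosa ∩ Teo ∩ Wiremu ∩ Kavya: 12:30-13:35, 13:50-14:15, 15:45-16:30.
Freya ∩ Rosa ∩ Teo ∩ Wiremu ∩ Kavya ∩ Erik: 12:30-13:35, 13:50-14:15, 15:45-16:30.
Freya ∩ Rosa ∩ Teo ∩ Wiremu ∩ Kavya ∩ Erik ∩ Ravi: 12:30-13:35, 13:50-14:15, 15:45-16:30.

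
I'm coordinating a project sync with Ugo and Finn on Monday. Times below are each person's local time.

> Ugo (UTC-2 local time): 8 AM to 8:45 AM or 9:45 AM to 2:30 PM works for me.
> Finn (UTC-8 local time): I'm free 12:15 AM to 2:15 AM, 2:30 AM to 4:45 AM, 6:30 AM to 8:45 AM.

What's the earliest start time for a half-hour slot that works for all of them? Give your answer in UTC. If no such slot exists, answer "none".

Ugo in UTC: 10:00-10:45, 11:45-16:30 (add 2h to convert from UTC-2).
Finn in UTC: 08:15-10:15, 10:30-12:45, 14:30-16:45 (add 8h to convert from UTC-8).
Ugo ∩ Finn: 10:00-10:15, 10:30-10:45, 11:45-12:45, 14:30-16:30.
So the common availability across everyone is 10:00-10:15, 10:30-10:45, 11:45-12:45, 14:30-16:30.
The first common window of at least 30 minutes is 11:45-12:45, so the earliest start is 11:45.

11:45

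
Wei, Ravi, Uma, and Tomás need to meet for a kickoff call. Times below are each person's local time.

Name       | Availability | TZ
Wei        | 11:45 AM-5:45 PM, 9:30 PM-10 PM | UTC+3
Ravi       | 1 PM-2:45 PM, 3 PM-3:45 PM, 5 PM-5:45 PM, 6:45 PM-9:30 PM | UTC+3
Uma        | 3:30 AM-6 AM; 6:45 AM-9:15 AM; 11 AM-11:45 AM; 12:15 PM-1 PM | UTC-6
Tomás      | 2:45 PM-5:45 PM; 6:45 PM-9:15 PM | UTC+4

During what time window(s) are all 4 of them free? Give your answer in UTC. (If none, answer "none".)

Wei in UTC: 08:45-14:45, 18:30-19:00 (subtract 3h to convert from UTC+3).
Ravi in UTC: 10:00-11:45, 12:00-12:45, 14:00-14:45, 15:45-18:30 (subtract 3h to convert from UTC+3).
Uma in UTC: 09:30-12:00, 12:45-15:15, 17:00-17:45, 18:15-19:00 (add 6h to convert from UTC-6).
Tomás in UTC: 10:45-13:45, 14:45-17:15 (subtract 4h to convert from UTC+4).
Wei ∩ Ravi: 10:00-11:45, 12:00-12:45, 14:00-14:45.
Wei ∩ Ravi ∩ Uma: 10:00-11:45, 14:00-14:45.
Wei ∩ Ravi ∩ Uma ∩ Tomás: 10:45-11:45.
So the common availability across everyone is 10:45-11:45.

10:45-11:45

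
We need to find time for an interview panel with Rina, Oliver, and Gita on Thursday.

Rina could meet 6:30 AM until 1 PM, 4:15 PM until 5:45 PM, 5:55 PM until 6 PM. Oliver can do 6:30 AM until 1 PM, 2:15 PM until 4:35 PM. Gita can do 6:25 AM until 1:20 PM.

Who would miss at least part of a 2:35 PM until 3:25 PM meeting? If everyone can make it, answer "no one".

Gita, Rina

Rina: not fully free for 14:35-15:25. Oliver: free for 14:35-15:25. Gita: not fully free for 14:35-15:25.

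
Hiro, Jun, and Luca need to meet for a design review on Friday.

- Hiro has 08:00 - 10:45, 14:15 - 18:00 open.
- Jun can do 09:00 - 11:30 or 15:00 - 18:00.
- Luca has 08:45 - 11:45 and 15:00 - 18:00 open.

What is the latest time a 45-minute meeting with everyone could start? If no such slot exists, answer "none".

Hiro ∩ Jun: 09:00-10:45, 15:00-18:00.
Hiro ∩ Jun ∩ Luca: 09:00-10:45, 15:00-18:00.
Those are the intersection windows.
The last common window of at least 45 minutes is 15:00-18:00; a 45-minute meeting can start as late as 17:15 and still end by 18:00.

17:15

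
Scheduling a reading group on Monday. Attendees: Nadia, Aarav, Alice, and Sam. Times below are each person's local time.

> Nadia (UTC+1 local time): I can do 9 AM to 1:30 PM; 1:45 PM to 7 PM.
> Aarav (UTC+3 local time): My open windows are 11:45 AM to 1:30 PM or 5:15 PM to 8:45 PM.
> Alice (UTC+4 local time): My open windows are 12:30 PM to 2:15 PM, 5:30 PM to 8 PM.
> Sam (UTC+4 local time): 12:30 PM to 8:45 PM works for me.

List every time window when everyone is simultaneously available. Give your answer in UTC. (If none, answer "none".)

08:45-10:15, 14:15-16:00

Nadia in UTC: 08:00-12:30, 12:45-18:00 (subtract 1h to convert from UTC+1).
Aarav in UTC: 08:45-10:30, 14:15-17:45 (subtract 3h to convert from UTC+3).
Alice in UTC: 08:30-10:15, 13:30-16:00 (subtract 4h to convert from UTC+4).
Sam in UTC: 08:30-16:45 (subtract 4h to convert from UTC+4).
Nadia ∩ Aarav: 08:45-10:30, 14:15-17:45.
Nadia ∩ Aarav ∩ Alice: 08:45-10:15, 14:15-16:00.
Nadia ∩ Aarav ∩ Alice ∩ Sam: 08:45-10:15, 14:15-16:00.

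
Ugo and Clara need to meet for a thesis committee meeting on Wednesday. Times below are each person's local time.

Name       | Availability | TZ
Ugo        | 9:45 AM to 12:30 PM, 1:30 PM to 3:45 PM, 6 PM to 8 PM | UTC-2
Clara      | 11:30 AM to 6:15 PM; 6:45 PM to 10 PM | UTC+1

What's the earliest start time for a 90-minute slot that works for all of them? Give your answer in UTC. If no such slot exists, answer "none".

Ugo in UTC: 11:45-14:30, 15:30-17:45, 20:00-22:00 (add 2h to convert from UTC-2).
Clara in UTC: 10:30-17:15, 17:45-21:00 (subtract 1h to convert from UTC+1).
Ugo ∩ Clara: 11:45-14:30, 15:30-17:15, 20:00-21:00.
The first common window of at least 90 minutes is 11:45-14:30, so the earliest start is 11:45.

11:45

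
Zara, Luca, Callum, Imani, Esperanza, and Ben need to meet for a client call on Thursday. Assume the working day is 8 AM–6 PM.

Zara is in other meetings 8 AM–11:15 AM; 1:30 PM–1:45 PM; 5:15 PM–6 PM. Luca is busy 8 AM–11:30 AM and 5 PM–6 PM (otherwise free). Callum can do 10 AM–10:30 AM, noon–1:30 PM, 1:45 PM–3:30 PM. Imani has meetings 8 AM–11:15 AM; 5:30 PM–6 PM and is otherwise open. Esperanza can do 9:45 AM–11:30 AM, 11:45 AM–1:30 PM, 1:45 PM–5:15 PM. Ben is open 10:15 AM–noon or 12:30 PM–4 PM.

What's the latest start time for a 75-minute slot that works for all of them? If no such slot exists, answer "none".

Zara free: 11:15-13:30, 13:45-17:15 (invert busy blocks within the working day).
Luca free: 11:30-17:00 (invert busy blocks within the working day).
Callum free: 10:00-10:30, 12:00-13:30, 13:45-15:30.
Imani free: 11:15-17:30 (invert busy blocks within the working day).
Esperanza free: 09:45-11:30, 11:45-13:30, 13:45-17:15.
Ben free: 10:15-12:00, 12:30-16:00.
Zara ∩ Luca: 11:30-13:30, 13:45-17:00.
Zara ∩ Luca ∩ Callum: 12:00-13:30, 13:45-15:30.
Zara ∩ Luca ∩ Callum ∩ Imani: 12:00-13:30, 13:45-15:30.
Zara ∩ Luca ∩ Callum ∩ Imani ∩ Esperanza: 12:00-13:30, 13:45-15:30.
Zara ∩ Luca ∩ Callum ∩ Imani ∩ Esperanza ∩ Ben: 12:30-13:30, 13:45-15:30.
The last common window of at least 75 minutes is 13:45-15:30; a 75-minute meeting can start as late as 14:15 and still end by 15:30.

14:15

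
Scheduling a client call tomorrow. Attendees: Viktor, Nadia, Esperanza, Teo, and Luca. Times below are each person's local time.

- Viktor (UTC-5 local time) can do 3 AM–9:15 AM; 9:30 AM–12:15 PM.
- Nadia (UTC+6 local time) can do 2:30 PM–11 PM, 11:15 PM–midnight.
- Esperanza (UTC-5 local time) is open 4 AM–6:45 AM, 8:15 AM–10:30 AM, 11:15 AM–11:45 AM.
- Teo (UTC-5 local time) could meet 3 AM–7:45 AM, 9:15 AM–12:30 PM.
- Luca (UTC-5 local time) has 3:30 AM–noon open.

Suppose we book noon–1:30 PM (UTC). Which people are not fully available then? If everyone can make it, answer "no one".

Esperanza, Teo

Viktor in UTC: 08:00-14:15, 14:30-17:15 (add 5h to convert from UTC-5).
Nadia in UTC: 08:30-17:00, 17:15-18:00 (subtract 6h to convert from UTC+6).
Esperanza in UTC: 09:00-11:45, 13:15-15:30, 16:15-16:45 (add 5h to convert from UTC-5).
Teo in UTC: 08:00-12:45, 14:15-17:30 (add 5h to convert from UTC-5).
Luca in UTC: 08:30-17:00 (add 5h to convert from UTC-5).
Viktor: free for 12:00-13:30. Nadia: free for 12:00-13:30. Esperanza: not fully free for 12:00-13:30. Teo: not fully free for 12:00-13:30. Luca: free for 12:00-13:30.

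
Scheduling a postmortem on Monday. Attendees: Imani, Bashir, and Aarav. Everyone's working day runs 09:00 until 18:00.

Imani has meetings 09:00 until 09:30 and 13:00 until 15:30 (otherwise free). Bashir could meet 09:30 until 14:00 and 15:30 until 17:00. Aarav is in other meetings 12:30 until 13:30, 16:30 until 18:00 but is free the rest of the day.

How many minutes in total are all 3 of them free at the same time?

240

Imani free: 09:30-13:00, 15:30-18:00 (invert busy blocks within the working day).
Bashir free: 09:30-14:00, 15:30-17:00.
Aarav free: 09:00-12:30, 13:30-16:30 (invert busy blocks within the working day).
Imani ∩ Bashir: 09:30-13:00, 15:30-17:00.
Imani ∩ Bashir ∩ Aarav: 09:30-12:30, 15:30-16:30.
Those are the intersection windows.
Summing the common windows: 180 + 60 = 240 minutes.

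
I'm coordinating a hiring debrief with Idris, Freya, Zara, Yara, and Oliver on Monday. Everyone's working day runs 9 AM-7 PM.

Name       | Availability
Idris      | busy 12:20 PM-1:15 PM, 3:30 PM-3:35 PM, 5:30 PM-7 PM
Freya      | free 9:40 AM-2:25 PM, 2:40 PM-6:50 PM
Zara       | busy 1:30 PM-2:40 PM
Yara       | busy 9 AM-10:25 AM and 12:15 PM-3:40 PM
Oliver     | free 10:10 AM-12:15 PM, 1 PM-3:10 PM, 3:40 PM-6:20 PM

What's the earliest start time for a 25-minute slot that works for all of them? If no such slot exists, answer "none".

10:25

Idris free: 09:00-12:20, 13:15-15:30, 15:35-17:30 (invert busy blocks within the working day).
Freya free: 09:40-14:25, 14:40-18:50.
Zara free: 09:00-13:30, 14:40-19:00 (invert busy blocks within the working day).
Yara free: 10:25-12:15, 15:40-19:00 (invert busy blocks within the working day).
Oliver free: 10:10-12:15, 13:00-15:10, 15:40-18:20.
Idris ∩ Freya: 09:40-12:20, 13:15-14:25, 14:40-15:30, 15:35-17:30.
Idris ∩ Freya ∩ Zara: 09:40-12:20, 13:15-13:30, 14:40-15:30, 15:35-17:30.
Idris ∩ Freya ∩ Zara ∩ Yara: 10:25-12:15, 15:40-17:30.
Idris ∩ Freya ∩ Zara ∩ Yara ∩ Oliver: 10:25-12:15, 15:40-17:30.
So the common availability across everyone is 10:25-12:15, 15:40-17:30.
The first common window of at least 25 minutes is 10:25-12:15, so the earliest start is 10:25.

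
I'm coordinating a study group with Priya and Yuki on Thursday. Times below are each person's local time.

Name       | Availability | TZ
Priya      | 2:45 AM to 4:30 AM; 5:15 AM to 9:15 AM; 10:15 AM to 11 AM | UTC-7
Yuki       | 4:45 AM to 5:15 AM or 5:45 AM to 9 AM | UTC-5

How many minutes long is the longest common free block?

Priya in UTC: 09:45-11:30, 12:15-16:15, 17:15-18:00 (add 7h to convert from UTC-7).
Yuki in UTC: 09:45-10:15, 10:45-14:00 (add 5h to convert from UTC-5).
Priya ∩ Yuki: 09:45-10:15, 10:45-11:30, 12:15-14:00.
Those are the intersection windows.
The longest is 12:15-14:00 at 105 minutes.

105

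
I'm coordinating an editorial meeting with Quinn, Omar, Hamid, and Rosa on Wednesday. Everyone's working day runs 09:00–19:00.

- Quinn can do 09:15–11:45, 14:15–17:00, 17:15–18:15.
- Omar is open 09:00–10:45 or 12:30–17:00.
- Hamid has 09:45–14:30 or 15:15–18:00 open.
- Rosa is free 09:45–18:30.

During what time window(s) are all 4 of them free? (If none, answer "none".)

09:45-10:45, 14:15-14:30, 15:15-17:00

Quinn ∩ Omar: 09:15-10:45, 14:15-17:00.
Quinn ∩ Omar ∩ Hamid: 09:45-10:45, 14:15-14:30, 15:15-17:00.
Quinn ∩ Omar ∩ Hamid ∩ Rosa: 09:45-10:45, 14:15-14:30, 15:15-17:00.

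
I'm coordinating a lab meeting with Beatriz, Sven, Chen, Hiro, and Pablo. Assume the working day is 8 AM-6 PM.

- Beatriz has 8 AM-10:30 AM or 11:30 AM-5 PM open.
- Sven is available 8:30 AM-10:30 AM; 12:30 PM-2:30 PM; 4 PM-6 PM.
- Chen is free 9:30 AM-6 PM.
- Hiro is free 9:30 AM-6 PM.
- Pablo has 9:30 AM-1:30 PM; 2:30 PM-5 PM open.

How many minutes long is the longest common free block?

Beatriz ∩ Sven: 08:30-10:30, 12:30-14:30, 16:00-17:00.
Beatriz ∩ Sven ∩ Chen: 09:30-10:30, 12:30-14:30, 16:00-17:00.
Beatriz ∩ Sven ∩ Chen ∩ Hiro: 09:30-10:30, 12:30-14:30, 16:00-17:00.
Beatriz ∩ Sven ∩ Chen ∩ Hiro ∩ Pablo: 09:30-10:30, 12:30-13:30, 16:00-17:00.
Those are the intersection windows.
The longest is 09:30-10:30 at 60 minutes.

60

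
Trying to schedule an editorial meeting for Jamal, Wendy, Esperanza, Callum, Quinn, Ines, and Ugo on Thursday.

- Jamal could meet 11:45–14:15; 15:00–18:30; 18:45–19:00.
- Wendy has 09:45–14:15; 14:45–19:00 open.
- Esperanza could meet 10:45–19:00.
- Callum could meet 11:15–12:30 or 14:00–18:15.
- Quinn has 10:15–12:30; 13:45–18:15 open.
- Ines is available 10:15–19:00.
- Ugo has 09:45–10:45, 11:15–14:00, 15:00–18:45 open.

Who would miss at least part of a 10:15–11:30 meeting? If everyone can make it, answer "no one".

Callum, Esperanza, Jamal, Ugo

Jamal: not fully free for 10:15-11:30. Wendy: free for 10:15-11:30. Esperanza: not fully free for 10:15-11:30. Callum: not fully free for 10:15-11:30. Quinn: free for 10:15-11:30. Ines: free for 10:15-11:30. Ugo: not fully free for 10:15-11:30.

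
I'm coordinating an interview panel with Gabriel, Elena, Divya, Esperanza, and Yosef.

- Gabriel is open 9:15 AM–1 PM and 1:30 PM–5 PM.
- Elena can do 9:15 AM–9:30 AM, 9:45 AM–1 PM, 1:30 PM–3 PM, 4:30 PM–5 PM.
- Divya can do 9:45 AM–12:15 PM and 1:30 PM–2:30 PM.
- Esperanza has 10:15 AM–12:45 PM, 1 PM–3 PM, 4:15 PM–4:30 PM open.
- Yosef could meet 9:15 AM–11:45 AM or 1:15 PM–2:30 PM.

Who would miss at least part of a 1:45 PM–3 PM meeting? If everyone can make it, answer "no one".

Divya, Yosef

Gabriel: free for 13:45-15:00. Elena: free for 13:45-15:00. Divya: not fully free for 13:45-15:00. Esperanza: free for 13:45-15:00. Yosef: not fully free for 13:45-15:00.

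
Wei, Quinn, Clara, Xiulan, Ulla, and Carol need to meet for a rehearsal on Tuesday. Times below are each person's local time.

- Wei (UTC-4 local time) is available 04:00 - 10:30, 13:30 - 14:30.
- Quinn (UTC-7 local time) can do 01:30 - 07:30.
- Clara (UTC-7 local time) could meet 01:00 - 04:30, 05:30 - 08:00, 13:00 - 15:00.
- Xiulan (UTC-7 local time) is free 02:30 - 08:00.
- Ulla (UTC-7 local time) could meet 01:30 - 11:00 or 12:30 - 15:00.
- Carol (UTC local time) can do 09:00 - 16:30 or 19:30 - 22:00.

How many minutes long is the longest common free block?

Wei in UTC: 08:00-14:30, 17:30-18:30 (add 4h to convert from UTC-4).
Quinn in UTC: 08:30-14:30 (add 7h to convert from UTC-7).
Clara in UTC: 08:00-11:30, 12:30-15:00, 20:00-22:00 (add 7h to convert from UTC-7).
Xiulan in UTC: 09:30-15:00 (add 7h to convert from UTC-7).
Ulla in UTC: 08:30-18:00, 19:30-22:00 (add 7h to convert from UTC-7).
Carol in UTC: 09:00-16:30, 19:30-22:00.
Wei ∩ Quinn: 08:30-14:30.
Wei ∩ Quinn ∩ Clara: 08:30-11:30, 12:30-14:30.
Wei ∩ Quinn ∩ Clara ∩ Xiulan: 09:30-11:30, 12:30-14:30.
Wei ∩ Quinn ∩ Clara ∩ Xiulan ∩ Ulla: 09:30-11:30, 12:30-14:30.
Wei ∩ Quinn ∩ Clara ∩ Xiulan ∩ Ulla ∩ Carol: 09:30-11:30, 12:30-14:30.
The longest is 09:30-11:30 at 120 minutes.

120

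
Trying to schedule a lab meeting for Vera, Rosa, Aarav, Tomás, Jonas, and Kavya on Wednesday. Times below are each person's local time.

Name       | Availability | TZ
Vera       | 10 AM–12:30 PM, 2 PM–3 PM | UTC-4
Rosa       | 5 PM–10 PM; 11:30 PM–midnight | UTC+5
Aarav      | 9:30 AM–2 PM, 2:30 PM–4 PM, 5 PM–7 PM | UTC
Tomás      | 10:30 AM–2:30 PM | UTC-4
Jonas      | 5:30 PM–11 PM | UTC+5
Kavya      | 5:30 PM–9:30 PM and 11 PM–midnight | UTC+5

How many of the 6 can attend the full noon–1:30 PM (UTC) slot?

Vera in UTC: 14:00-16:30, 18:00-19:00 (add 4h to convert from UTC-4).
Rosa in UTC: 12:00-17:00, 18:30-19:00 (subtract 5h to convert from UTC+5).
Aarav in UTC: 09:30-14:00, 14:30-16:00, 17:00-19:00.
Tomás in UTC: 14:30-18:30 (add 4h to convert from UTC-4).
Jonas in UTC: 12:30-18:00 (subtract 5h to convert from UTC+5).
Kavya in UTC: 12:30-16:30, 18:00-19:00 (subtract 5h to convert from UTC+5).
Rosa and Aarav can make the full 12:00-13:30 slot — that's 2.

2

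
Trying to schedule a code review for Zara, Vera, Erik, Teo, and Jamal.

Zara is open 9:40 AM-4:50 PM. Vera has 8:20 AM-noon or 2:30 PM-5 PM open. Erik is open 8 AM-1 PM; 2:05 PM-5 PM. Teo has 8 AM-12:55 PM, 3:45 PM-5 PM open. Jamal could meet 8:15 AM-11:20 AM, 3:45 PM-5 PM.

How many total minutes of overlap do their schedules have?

Zara ∩ Vera: 09:40-12:00, 14:30-16:50.
Zara ∩ Vera ∩ Erik: 09:40-12:00, 14:30-16:50.
Zara ∩ Vera ∩ Erik ∩ Teo: 09:40-12:00, 15:45-16:50.
Zara ∩ Vera ∩ Erik ∩ Teo ∩ Jamal: 09:40-11:20, 15:45-16:50.
Summing the common windows: 100 + 65 = 165 minutes.

165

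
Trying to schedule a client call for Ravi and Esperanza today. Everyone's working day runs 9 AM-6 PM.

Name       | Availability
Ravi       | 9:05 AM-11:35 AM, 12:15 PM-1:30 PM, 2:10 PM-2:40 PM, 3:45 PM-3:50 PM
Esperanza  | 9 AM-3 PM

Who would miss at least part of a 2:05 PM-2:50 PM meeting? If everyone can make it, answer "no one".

Ravi

Ravi: not fully free for 14:05-14:50. Esperanza: free for 14:05-14:50.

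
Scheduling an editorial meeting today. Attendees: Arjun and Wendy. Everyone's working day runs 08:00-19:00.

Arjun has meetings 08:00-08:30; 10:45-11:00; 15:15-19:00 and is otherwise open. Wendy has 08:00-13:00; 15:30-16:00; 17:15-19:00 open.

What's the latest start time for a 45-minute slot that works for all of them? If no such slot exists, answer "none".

12:15

Arjun free: 08:30-10:45, 11:00-15:15 (invert busy blocks within the working day).
Wendy free: 08:00-13:00, 15:30-16:00, 17:15-19:00.
Arjun ∩ Wendy: 08:30-10:45, 11:00-13:00.
Those are the intersection windows.
The last common window of at least 45 minutes is 11:00-13:00; a 45-minute meeting can start as late as 12:15 and still end by 13:00.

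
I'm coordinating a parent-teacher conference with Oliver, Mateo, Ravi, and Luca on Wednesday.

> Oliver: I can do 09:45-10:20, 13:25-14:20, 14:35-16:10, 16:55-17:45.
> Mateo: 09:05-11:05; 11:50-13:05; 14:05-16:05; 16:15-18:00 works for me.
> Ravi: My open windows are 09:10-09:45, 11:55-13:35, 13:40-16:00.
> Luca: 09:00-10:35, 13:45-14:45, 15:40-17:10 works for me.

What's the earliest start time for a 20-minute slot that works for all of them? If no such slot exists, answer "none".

15:40

Oliver ∩ Mateo: 09:45-10:20, 14:05-14:20, 14:35-16:05, 16:55-17:45.
Oliver ∩ Mateo ∩ Ravi: 14:05-14:20, 14:35-16:00.
Oliver ∩ Mateo ∩ Ravi ∩ Luca: 14:05-14:20, 14:35-14:45, 15:40-16:00.
The first common window of at least 20 minutes is 15:40-16:00, so the earliest start is 15:40.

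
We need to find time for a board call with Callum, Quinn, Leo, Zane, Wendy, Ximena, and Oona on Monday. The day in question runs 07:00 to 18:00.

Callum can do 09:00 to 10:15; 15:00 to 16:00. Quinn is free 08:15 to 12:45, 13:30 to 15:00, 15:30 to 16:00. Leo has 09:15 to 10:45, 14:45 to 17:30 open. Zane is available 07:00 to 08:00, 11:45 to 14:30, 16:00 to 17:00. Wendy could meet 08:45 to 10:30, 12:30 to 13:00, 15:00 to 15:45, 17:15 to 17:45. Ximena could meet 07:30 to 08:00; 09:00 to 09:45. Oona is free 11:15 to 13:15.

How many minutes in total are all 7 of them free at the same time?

Callum ∩ Quinn: 09:00-10:15, 15:30-16:00.
Callum ∩ Quinn ∩ Leo: 09:15-10:15, 15:30-16:00.
Callum ∩ Quinn ∩ Leo ∩ Zane: ∅.
Callum ∩ Quinn ∩ Leo ∩ Zane ∩ Wendy: ∅.
Callum ∩ Quinn ∩ Leo ∩ Zane ∩ Wendy ∩ Ximena: ∅.
Callum ∩ Quinn ∩ Leo ∩ Zane ∩ Wendy ∩ Ximena ∩ Oona: ∅.
There is no time when everyone is free.
There is no common window, so the total is 0 minutes.

0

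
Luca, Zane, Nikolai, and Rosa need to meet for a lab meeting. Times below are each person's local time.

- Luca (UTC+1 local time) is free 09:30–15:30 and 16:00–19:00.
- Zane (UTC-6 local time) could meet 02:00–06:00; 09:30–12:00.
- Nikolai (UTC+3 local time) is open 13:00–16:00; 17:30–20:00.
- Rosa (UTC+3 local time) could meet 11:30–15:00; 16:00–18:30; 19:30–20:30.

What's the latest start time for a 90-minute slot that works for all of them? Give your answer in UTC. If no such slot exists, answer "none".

10:30

Luca in UTC: 08:30-14:30, 15:00-18:00 (subtract 1h to convert from UTC+1).
Zane in UTC: 08:00-12:00, 15:30-18:00 (add 6h to convert from UTC-6).
Nikolai in UTC: 10:00-13:00, 14:30-17:00 (subtract 3h to convert from UTC+3).
Rosa in UTC: 08:30-12:00, 13:00-15:30, 16:30-17:30 (subtract 3h to convert from UTC+3).
Luca ∩ Zane: 08:30-12:00, 15:30-18:00.
Luca ∩ Zane ∩ Nikolai: 10:00-12:00, 15:30-17:00.
Luca ∩ Zane ∩ Nikolai ∩ Rosa: 10:00-12:00, 16:30-17:00.
So the common availability across everyone is 10:00-12:00, 16:30-17:00.
The last common window of at least 90 minutes is 10:00-12:00; a 90-minute meeting can start as late as 10:30 and still end by 12:00.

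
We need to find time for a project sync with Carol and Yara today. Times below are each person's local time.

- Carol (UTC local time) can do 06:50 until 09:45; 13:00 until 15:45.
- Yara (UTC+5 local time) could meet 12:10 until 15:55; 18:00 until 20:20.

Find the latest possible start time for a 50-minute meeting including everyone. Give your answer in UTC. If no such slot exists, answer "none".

Carol in UTC: 06:50-09:45, 13:00-15:45.
Yara in UTC: 07:10-10:55, 13:00-15:20 (subtract 5h to convert from UTC+5).
Carol ∩ Yara: 07:10-09:45, 13:00-15:20.
The last common window of at least 50 minutes is 13:00-15:20; a 50-minute meeting can start as late as 14:30 and still end by 15:20.

14:30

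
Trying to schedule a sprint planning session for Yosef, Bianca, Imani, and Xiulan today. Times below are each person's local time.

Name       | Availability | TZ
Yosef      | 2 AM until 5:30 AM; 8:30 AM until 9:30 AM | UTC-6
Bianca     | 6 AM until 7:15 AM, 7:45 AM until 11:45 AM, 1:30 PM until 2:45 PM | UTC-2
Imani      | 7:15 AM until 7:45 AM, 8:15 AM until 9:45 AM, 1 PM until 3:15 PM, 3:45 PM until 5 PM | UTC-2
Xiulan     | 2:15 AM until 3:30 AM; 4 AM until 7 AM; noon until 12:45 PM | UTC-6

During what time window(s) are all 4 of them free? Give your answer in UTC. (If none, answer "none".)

10:15-11:30

Yosef in UTC: 08:00-11:30, 14:30-15:30 (add 6h to convert from UTC-6).
Bianca in UTC: 08:00-09:15, 09:45-13:45, 15:30-16:45 (add 2h to convert from UTC-2).
Imani in UTC: 09:15-09:45, 10:15-11:45, 15:00-17:15, 17:45-19:00 (add 2h to convert from UTC-2).
Xiulan in UTC: 08:15-09:30, 10:00-13:00, 18:00-18:45 (add 6h to convert from UTC-6).
Yosef ∩ Bianca: 08:00-09:15, 09:45-11:30.
Yosef ∩ Bianca ∩ Imani: 10:15-11:30.
Yosef ∩ Bianca ∩ Imani ∩ Xiulan: 10:15-11:30.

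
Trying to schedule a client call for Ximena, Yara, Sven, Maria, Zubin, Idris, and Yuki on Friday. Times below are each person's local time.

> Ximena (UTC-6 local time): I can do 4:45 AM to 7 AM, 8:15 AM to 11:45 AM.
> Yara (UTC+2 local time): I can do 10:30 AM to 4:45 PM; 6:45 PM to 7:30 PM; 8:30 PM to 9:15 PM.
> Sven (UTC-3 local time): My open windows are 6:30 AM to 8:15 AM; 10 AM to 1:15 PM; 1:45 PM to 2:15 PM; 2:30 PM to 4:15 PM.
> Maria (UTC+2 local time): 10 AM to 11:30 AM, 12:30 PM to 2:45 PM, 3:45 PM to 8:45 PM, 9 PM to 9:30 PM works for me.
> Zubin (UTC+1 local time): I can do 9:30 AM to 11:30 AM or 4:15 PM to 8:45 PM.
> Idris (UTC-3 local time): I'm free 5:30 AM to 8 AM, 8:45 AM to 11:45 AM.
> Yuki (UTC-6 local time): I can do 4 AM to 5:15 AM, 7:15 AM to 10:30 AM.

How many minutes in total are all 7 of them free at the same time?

0

Ximena in UTC: 10:45-13:00, 14:15-17:45 (add 6h to convert from UTC-6).
Yara in UTC: 08:30-14:45, 16:45-17:30, 18:30-19:15 (subtract 2h to convert from UTC+2).
Sven in UTC: 09:30-11:15, 13:00-16:15, 16:45-17:15, 17:30-19:15 (add 3h to convert from UTC-3).
Maria in UTC: 08:00-09:30, 10:30-12:45, 13:45-18:45, 19:00-19:30 (subtract 2h to convert from UTC+2).
Zubin in UTC: 08:30-10:30, 15:15-19:45 (subtract 1h to convert from UTC+1).
Idris in UTC: 08:30-11:00, 11:45-14:45 (add 3h to convert from UTC-3).
Yuki in UTC: 10:00-11:15, 13:15-16:30 (add 6h to convert from UTC-6).
Ximena ∩ Yara: 10:45-13:00, 14:15-14:45, 16:45-17:30.
Ximena ∩ Yara ∩ Sven: 10:45-11:15, 14:15-14:45, 16:45-17:15.
Ximena ∩ Yara ∩ Sven ∩ Maria: 10:45-11:15, 14:15-14:45, 16:45-17:15.
Ximena ∩ Yara ∩ Sven ∩ Maria ∩ Zubin: 16:45-17:15.
Ximena ∩ Yara ∩ Sven ∩ Maria ∩ Zubin ∩ Idris: ∅.
Ximena ∩ Yara ∩ Sven ∩ Maria ∩ Zubin ∩ Idris ∩ Yuki: ∅.
There is no time when everyone is free.
There is no common window, so the total is 0 minutes.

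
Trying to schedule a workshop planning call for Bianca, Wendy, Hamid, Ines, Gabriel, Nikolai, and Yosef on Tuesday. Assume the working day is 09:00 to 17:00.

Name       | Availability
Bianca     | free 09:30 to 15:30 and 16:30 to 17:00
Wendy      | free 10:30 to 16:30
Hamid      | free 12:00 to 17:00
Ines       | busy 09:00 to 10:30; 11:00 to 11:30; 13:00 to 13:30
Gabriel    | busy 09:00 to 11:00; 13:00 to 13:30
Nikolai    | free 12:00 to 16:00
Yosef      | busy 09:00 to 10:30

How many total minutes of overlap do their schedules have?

180

Bianca free: 09:30-15:30, 16:30-17:00.
Wendy free: 10:30-16:30.
Hamid free: 12:00-17:00.
Ines free: 10:30-11:00, 11:30-13:00, 13:30-17:00 (invert busy blocks within the working day).
Gabriel free: 11:00-13:00, 13:30-17:00 (invert busy blocks within the working day).
Nikolai free: 12:00-16:00.
Yosef free: 10:30-17:00 (invert busy blocks within the working day).
Bianca ∩ Wendy: 10:30-15:30.
Bianca ∩ Wendy ∩ Hamid: 12:00-15:30.
Bianca ∩ Wendy ∩ Hamid ∩ Ines: 12:00-13:00, 13:30-15:30.
Bianca ∩ Wendy ∩ Hamid ∩ Ines ∩ Gabriel: 12:00-13:00, 13:30-15:30.
Bianca ∩ Wendy ∩ Hamid ∩ Ines ∩ Gabriel ∩ Nikolai: 12:00-13:00, 13:30-15:30.
Bianca ∩ Wendy ∩ Hamid ∩ Ines ∩ Gabriel ∩ Nikolai ∩ Yosef: 12:00-13:00, 13:30-15:30.
Summing the common windows: 60 + 120 = 180 minutes.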